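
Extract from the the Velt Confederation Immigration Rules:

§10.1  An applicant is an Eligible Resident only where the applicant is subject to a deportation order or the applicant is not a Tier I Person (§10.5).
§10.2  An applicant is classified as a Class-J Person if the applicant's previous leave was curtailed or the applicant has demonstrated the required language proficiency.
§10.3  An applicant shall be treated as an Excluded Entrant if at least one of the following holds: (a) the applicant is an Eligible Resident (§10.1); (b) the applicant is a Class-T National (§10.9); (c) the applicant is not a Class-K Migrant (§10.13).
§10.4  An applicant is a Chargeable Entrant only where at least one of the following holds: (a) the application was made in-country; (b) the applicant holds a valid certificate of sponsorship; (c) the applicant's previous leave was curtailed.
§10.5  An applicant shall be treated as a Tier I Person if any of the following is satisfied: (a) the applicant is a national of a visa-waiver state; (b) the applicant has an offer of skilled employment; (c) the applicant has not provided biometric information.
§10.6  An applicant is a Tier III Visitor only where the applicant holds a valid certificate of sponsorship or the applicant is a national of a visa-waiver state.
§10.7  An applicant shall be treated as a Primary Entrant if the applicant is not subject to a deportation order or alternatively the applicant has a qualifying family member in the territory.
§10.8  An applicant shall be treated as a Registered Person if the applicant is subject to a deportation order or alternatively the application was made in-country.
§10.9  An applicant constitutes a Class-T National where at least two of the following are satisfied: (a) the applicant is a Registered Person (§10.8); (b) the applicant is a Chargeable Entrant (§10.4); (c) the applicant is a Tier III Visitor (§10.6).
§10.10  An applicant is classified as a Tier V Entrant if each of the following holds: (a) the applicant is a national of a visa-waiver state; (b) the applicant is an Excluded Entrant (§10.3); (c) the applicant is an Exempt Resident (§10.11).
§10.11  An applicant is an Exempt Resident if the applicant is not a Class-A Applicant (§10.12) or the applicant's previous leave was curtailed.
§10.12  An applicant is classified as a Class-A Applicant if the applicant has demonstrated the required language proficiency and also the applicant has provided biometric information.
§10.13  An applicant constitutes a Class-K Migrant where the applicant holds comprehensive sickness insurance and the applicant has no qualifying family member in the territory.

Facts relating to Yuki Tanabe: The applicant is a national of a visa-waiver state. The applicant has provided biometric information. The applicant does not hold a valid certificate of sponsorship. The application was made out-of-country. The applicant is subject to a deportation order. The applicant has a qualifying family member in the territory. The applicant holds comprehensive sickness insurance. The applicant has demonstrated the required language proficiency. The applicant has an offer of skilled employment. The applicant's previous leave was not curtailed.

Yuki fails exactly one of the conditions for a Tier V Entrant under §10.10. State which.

§10.5 — Tier I Person: [the applicant is a national of a visa-waiver state? yes] OR [the applicant has an offer of skilled employment? yes] OR [the applicant has not provided biometric information? no] → satisfied.
§10.1 — Eligible Resident: [the applicant is subject to a deportation order? yes] OR [not a Tier I Person (§10.5)? no] → satisfied.
§10.8 — Registered Person: [the applicant is subject to a deportation order? yes] OR [the application was made in-country? no] → satisfied.
§10.4 — Chargeable Entrant: [the application was made in-country? no] OR [the applicant holds a valid certificate of sponsorship? no] OR [the applicant's previous leave was curtailed? no] → not satisfied.
§10.6 — Tier III Visitor: [the applicant holds a valid certificate of sponsorship? no] OR [the applicant is a national of a visa-waiver state? yes] → satisfied.
§10.9 — Class-T National: Registered Person (§10.8)? yes; Chargeable Entrant (§10.4)? no; Tier III Visitor (§10.6)? yes — 2 of 3 hold (need ≥2) → satisfied.
§10.13 — Class-K Migrant: [the applicant holds comprehensive sickness insurance? yes] AND [the applicant has no qualifying family member in the territory? no] → not satisfied.
§10.3 — Excluded Entrant: [Eligible Resident (§10.1)? yes] OR [Class-T National (§10.9)? yes] OR [not a Class-K Migrant (§10.13)? yes] → satisfied.
§10.12 — Class-A Applicant: [the applicant has demonstrated the required language proficiency? yes] AND [the applicant has provided biometric information? yes] → satisfied.
§10.11 — Exempt Resident: [not a Class-A Applicant (§10.12)? no] OR [the applicant's previous leave was curtailed? no] → not satisfied.
§10.10 — Tier V Entrant: [the applicant is a national of a visa-waiver state? yes] AND [Excluded Entrant (§10.3)? yes] AND [Exempt Resident (§10.11)? no] → not satisfied.

Exempt Resident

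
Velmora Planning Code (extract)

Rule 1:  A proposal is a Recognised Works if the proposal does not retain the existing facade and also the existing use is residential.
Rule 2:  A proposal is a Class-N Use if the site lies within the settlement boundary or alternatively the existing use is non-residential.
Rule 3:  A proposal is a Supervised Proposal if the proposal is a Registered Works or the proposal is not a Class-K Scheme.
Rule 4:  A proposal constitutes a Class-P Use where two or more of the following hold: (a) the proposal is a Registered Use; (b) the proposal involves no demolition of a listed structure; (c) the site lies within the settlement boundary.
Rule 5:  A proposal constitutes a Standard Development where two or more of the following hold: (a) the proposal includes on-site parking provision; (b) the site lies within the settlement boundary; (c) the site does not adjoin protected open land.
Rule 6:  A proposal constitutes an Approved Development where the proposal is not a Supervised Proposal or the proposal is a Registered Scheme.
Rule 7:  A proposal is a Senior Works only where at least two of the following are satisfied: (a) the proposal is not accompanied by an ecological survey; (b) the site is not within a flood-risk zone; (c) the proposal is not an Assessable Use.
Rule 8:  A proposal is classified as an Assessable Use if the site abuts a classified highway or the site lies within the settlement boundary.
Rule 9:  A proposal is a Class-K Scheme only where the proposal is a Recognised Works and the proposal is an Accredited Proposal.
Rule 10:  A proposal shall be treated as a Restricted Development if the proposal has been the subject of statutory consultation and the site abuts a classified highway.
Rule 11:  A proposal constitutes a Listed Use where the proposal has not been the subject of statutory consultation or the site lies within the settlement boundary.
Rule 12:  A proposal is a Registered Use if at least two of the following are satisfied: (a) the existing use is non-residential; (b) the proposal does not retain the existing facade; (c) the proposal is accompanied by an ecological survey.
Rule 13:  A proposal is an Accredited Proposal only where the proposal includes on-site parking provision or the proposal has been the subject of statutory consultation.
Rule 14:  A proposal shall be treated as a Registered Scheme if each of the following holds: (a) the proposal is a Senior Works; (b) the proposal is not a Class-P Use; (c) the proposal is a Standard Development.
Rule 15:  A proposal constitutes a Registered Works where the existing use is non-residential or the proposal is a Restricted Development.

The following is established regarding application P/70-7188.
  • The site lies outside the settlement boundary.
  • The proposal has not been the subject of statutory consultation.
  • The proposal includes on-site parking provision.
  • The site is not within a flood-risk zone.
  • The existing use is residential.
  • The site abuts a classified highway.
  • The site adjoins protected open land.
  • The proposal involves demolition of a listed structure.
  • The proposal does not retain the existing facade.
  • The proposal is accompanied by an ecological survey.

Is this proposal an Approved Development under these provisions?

rule 10 — Restricted Development: [the proposal has been the subject of statutory consultation? no] AND [the site abuts a classified highway? yes] → not satisfied.
rule 15 — Registered Works: [the existing use is non-residential? no] OR [Restricted Development (rule 10)? no] → not satisfied.
rule 1 — Recognised Works: [the proposal does not retain the existing facade? yes] AND [the existing use is residential? yes] → satisfied.
rule 13 — Accredited Proposal: [the proposal includes on-site parking provision? yes] OR [the proposal has been the subject of statutory consultation? no] → satisfied.
rule 9 — Class-K Scheme: [Recognised Works (rule 1)? yes] AND [Accredited Proposal (rule 13)? yes] → satisfied.
rule 3 — Supervised Proposal: [Registered Works (rule 15)? no] OR [not a Class-K Scheme (rule 9)? no] → not satisfied.
rule 8 — Assessable Use: [the site abuts a classified highway? yes] OR [the site lies within the settlement boundary? no] → satisfied.
rule 7 — Senior Works: the proposal is not accompanied by an ecological survey? no; the site is not within a flood-risk zone? yes; not an Assessable Use (rule 8)? no — 1 of 3 hold (need ≥2) → not satisfied.
rule 12 — Registered Use: the existing use is non-residential? no; the proposal does not retain the existing facade? yes; the proposal is accompanied by an ecological survey? yes — 2 of 3 hold (need ≥2) → satisfied.
rule 4 — Class-P Use: Registered Use (rule 12)? yes; the proposal involves no demolition of a listed structure? no; the site lies within the settlement boundary? no — 1 of 3 hold (need ≥2) → not satisfied.
rule 5 — Standard Development: the proposal includes on-site parking provision? yes; the site lies within the settlement boundary? no; the site does not adjoin protected open land? no — 1 of 3 hold (need ≥2) → not satisfied.
rule 14 — Registered Scheme: [Senior Works (rule 7)? no] AND [not a Class-P Use (rule 4)? yes] AND [Standard Development (rule 5)? no] → not satisfied.
rule 6 — Approved Development: [not a Supervised Proposal (rule 3)? yes] OR [Registered Scheme (rule 14)? no] → satisfied.

Yes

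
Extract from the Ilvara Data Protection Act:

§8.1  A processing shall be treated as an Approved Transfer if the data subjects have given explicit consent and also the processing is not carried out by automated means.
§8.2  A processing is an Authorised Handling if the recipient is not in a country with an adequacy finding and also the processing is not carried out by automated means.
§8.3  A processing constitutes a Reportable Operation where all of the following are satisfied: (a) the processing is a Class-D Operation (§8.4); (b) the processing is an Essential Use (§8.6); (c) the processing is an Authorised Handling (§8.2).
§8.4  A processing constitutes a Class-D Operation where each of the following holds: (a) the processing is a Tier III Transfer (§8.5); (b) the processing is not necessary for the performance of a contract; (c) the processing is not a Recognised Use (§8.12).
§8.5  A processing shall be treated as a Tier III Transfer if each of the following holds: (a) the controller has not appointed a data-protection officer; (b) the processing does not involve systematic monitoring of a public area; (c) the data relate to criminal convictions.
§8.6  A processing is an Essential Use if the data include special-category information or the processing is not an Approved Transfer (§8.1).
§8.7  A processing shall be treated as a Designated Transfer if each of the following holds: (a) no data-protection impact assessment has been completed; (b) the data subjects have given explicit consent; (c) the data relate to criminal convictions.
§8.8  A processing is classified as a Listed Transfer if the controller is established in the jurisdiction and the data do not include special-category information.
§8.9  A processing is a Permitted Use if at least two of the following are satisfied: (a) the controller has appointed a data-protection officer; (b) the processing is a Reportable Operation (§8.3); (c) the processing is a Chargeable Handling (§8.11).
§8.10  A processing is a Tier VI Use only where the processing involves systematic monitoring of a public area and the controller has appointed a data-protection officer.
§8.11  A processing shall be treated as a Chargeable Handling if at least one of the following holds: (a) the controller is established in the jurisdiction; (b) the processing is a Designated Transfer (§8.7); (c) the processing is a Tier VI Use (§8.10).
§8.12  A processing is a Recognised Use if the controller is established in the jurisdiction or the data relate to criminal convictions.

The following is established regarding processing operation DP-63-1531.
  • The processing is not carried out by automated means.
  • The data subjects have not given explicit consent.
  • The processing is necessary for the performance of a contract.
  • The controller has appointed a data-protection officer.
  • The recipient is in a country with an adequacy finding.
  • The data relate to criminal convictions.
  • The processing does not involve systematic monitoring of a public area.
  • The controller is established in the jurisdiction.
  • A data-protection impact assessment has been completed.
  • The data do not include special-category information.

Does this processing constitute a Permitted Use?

Yes

Under §8.5: the controller has not appointed a data-protection officer? no; and the processing does not involve systematic monitoring of a public area? yes; and the data relate to criminal convictions? yes. So the processing is not a Tier III Transfer.
Under §8.12: the controller is established in the jurisdiction? yes; or the data relate to criminal convictions? yes. So the processing is a Recognised Use.
Under §8.4: Tier III Transfer (§8.5)? no; and the processing is not necessary for the performance of a contract? no; and not a Recognised Use (§8.12)? no. So the processing is not a Class-D Operation.
Under §8.1: the data subjects have given explicit consent? no; and the processing is not carried out by automated means? yes. So the processing is not an Approved Transfer.
Under §8.6: the data include special-category information? no; or not an Approved Transfer (§8.1)? yes. So the processing is an Essential Use.
Under §8.2: the recipient is not in a country with an adequacy finding? no; and the processing is not carried out by automated means? yes. So the processing is not an Authorised Handling.
Under §8.3: Class-D Operation (§8.4)? no; and Essential Use (§8.6)? yes; and Authorised Handling (§8.2)? no. So the processing is not a Reportable Operation.
Under §8.7: no data-protection impact assessment has been completed? no; and the data subjects have given explicit consent? no; and the data relate to criminal convictions? yes. So the processing is not a Designated Transfer.
Under §8.10: the processing involves systematic monitoring of a public area? no; and the controller has appointed a data-protection officer? yes. So the processing is not a Tier VI Use.
Under §8.11: the controller is established in the jurisdiction? yes; or Designated Transfer (§8.7)? no; or Tier VI Use (§8.10)? no. So the processing is a Chargeable Handling.
Under §8.9: the controller has appointed a data-protection officer? yes; Reportable Operation (§8.3)? no; Chargeable Handling (§8.11)? yes — 2 of 3 hold (need ≥2) → satisfied.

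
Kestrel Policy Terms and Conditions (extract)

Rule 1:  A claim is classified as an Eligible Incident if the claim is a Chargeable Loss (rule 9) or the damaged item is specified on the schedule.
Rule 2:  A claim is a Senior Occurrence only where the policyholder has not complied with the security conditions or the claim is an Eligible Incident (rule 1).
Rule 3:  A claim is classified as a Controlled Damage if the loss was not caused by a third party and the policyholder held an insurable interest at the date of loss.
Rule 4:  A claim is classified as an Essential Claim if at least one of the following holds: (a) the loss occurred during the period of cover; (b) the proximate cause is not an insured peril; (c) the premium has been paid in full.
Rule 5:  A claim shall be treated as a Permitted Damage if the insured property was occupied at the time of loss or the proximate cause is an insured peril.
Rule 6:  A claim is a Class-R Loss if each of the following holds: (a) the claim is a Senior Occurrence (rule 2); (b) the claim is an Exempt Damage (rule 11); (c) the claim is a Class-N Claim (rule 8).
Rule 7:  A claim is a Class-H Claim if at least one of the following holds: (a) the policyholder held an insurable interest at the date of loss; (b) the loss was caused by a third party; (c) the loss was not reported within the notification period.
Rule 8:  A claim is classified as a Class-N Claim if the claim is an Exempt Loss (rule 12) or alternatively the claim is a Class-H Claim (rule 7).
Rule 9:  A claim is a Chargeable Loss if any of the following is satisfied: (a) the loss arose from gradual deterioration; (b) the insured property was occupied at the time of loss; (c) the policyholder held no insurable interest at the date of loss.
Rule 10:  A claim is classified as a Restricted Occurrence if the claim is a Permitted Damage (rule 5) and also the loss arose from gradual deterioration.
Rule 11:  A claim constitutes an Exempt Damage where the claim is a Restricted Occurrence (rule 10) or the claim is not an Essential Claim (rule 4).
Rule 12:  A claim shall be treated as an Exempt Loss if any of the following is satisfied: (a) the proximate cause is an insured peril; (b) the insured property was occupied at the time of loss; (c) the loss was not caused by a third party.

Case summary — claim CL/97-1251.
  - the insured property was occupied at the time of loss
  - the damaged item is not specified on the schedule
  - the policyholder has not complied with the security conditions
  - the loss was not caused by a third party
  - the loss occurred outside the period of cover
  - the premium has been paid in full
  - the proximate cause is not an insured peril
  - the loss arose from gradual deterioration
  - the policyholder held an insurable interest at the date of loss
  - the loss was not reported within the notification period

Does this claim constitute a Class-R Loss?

Yes

rule 9 — Chargeable Loss: [the loss arose from gradual deterioration? yes] OR [the insured property was occupied at the time of loss? yes] OR [the policyholder held no insurable interest at the date of loss? no] → satisfied.
rule 1 — Eligible Incident: [Chargeable Loss (rule 9)? yes] OR [the damaged item is specified on the schedule? no] → satisfied.
rule 2 — Senior Occurrence: [the policyholder has not complied with the security conditions? yes] OR [Eligible Incident (rule 1)? yes] → satisfied.
rule 5 — Permitted Damage: [the insured property was occupied at the time of loss? yes] OR [the proximate cause is an insured peril? no] → satisfied.
rule 10 — Restricted Occurrence: [Permitted Damage (rule 5)? yes] AND [the loss arose from gradual deterioration? yes] → satisfied.
rule 4 — Essential Claim: [the loss occurred during the period of cover? no] OR [the proximate cause is not an insured peril? yes] OR [the premium has been paid in full? yes] → satisfied.
rule 11 — Exempt Damage: [Restricted Occurrence (rule 10)? yes] OR [not an Essential Claim (rule 4)? no] → satisfied.
rule 12 — Exempt Loss: [the proximate cause is an insured peril? no] OR [the insured property was occupied at the time of loss? yes] OR [the loss was not caused by a third party? yes] → satisfied.
rule 7 — Class-H Claim: [the policyholder held an insurable interest at the date of loss? yes] OR [the loss was caused by a third party? no] OR [the loss was not reported within the notification period? yes] → satisfied.
rule 8 — Class-N Claim: [Exempt Loss (rule 12)? yes] OR [Class-H Claim (rule 7)? yes] → satisfied.
rule 6 — Class-R Loss: [Senior Occurrence (rule 2)? yes] AND [Exempt Damage (rule 11)? yes] AND [Class-N Claim (rule 8)? yes] → satisfied.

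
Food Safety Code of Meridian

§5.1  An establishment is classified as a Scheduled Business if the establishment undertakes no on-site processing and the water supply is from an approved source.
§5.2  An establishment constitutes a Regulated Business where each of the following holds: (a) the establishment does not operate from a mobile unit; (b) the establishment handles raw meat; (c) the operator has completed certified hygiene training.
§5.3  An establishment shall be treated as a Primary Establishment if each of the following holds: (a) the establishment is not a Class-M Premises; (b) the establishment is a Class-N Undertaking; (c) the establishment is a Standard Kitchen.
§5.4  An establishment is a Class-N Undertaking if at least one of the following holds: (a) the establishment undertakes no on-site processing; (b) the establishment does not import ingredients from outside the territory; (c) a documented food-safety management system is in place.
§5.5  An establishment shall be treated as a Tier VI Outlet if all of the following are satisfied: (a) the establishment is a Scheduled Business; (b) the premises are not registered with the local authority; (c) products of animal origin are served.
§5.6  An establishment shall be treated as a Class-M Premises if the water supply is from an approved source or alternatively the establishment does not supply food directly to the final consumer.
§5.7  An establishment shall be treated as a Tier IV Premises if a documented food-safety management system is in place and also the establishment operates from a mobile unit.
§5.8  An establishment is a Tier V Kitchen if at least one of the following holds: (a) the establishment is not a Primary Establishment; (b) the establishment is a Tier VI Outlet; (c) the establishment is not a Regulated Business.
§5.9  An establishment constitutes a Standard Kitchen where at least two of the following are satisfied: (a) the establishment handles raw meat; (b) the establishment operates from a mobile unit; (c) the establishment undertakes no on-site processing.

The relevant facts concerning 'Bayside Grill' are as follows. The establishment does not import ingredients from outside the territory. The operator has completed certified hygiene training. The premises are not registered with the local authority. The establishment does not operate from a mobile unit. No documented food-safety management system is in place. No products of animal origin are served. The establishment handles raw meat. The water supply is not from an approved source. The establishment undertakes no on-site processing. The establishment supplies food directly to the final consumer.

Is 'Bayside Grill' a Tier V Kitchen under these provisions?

Under §5.6: the water supply is from an approved source? no; or the establishment does not supply food directly to the final consumer? no. So the establishment is not a Class-M Premises.
Under §5.4: the establishment undertakes no on-site processing? yes; or the establishment does not import ingredients from outside the territory? yes; or a documented food-safety management system is in place? no. So the establishment is a Class-N Undertaking.
Under §5.9: the establishment handles raw meat? yes; the establishment operates from a mobile unit? no; the establishment undertakes no on-site processing? yes — 2 of 3 hold (need ≥2) → satisfied.
Under §5.3: not a Class-M Premises (§5.6)? yes; and Class-N Undertaking (§5.4)? yes; and Standard Kitchen (§5.9)? yes. So the establishment is a Primary Establishment.
Under §5.1: the establishment undertakes no on-site processing? yes; and the water supply is from an approved source? no. So the establishment is not a Scheduled Business.
Under §5.5: Scheduled Business (§5.1)? no; and the premises are not registered with the local authority? yes; and products of animal origin are served? no. So the establishment is not a Tier VI Outlet.
Under §5.2: the establishment does not operate from a mobile unit? yes; and the establishment handles raw meat? yes; and the operator has completed certified hygiene training? yes. So the establishment is a Regulated Business.
Under §5.8: not a Primary Establishment (§5.3)? no; or Tier VI Outlet (§5.5)? no; or not a Regulated Business (§5.2)? no. So the establishment is not a Tier V Kitchen.

No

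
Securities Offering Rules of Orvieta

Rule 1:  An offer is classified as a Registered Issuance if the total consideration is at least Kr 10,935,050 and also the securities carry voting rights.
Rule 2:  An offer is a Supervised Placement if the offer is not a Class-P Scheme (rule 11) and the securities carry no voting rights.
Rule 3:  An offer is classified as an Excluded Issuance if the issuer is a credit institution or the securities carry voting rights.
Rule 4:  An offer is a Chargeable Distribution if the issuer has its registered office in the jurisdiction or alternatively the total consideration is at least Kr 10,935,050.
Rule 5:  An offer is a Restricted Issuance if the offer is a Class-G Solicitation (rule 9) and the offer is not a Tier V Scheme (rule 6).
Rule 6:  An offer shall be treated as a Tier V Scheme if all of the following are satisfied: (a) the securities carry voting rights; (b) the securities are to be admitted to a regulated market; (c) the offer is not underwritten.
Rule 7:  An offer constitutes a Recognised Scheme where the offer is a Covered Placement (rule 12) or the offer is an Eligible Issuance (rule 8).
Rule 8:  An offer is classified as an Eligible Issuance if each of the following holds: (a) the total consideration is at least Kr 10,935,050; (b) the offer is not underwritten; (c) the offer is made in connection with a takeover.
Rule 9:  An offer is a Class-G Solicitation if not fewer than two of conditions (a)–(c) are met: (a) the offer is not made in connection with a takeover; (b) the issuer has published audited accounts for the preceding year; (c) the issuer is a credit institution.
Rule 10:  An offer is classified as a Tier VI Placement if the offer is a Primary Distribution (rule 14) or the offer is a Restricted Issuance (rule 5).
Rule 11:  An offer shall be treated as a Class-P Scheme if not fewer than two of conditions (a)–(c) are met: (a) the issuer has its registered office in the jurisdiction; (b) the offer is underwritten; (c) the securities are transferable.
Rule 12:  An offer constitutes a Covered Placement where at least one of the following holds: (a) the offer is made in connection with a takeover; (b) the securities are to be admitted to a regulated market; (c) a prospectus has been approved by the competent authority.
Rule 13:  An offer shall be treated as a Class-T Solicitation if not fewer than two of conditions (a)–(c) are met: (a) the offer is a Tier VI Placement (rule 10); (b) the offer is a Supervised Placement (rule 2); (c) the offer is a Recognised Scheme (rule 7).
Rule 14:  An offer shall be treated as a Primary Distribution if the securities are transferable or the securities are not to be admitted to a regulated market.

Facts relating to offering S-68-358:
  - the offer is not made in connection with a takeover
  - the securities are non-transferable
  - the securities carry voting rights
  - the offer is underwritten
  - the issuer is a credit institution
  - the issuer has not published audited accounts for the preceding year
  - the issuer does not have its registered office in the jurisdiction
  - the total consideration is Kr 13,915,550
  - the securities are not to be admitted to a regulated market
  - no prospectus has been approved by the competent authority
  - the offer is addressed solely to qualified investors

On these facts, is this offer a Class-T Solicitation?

No

rule 14 — Primary Distribution: [the securities are transferable? no] OR [the securities are not to be admitted to a regulated market? yes] → satisfied.
rule 9 — Class-G Solicitation: the offer is not made in connection with a takeover? yes; the issuer has published audited accounts for the preceding year? no; the issuer is a credit institution? yes — 2 of 3 hold (need ≥2) → satisfied.
rule 6 — Tier V Scheme: [the securities carry voting rights? yes] AND [the securities are to be admitted to a regulated market? no] AND [the offer is not underwritten? no] → not satisfied.
rule 5 — Restricted Issuance: [Class-G Solicitation (rule 9)? yes] AND [not a Tier V Scheme (rule 6)? yes] → satisfied.
rule 10 — Tier VI Placement: [Primary Distribution (rule 14)? yes] OR [Restricted Issuance (rule 5)? yes] → satisfied.
rule 11 — Class-P Scheme: the issuer has its registered office in the jurisdiction? no; the offer is underwritten? yes; the securities are transferable? no — 1 of 3 hold (need ≥2) → not satisfied.
rule 2 — Supervised Placement: [not a Class-P Scheme (rule 11)? yes] AND [the securities carry no voting rights? no] → not satisfied.
rule 12 — Covered Placement: [the offer is made in connection with a takeover? no] OR [the securities are to be admitted to a regulated market? no] OR [a prospectus has been approved by the competent authority? no] → not satisfied.
rule 8 — Eligible Issuance: [total consideration: Kr 13,915,550 ≥ Kr 10,935,050? yes] AND [the offer is not underwritten? no] AND [the offer is made in connection with a takeover? no] → not satisfied.
rule 7 — Recognised Scheme: [Covered Placement (rule 12)? no] OR [Eligible Issuance (rule 8)? no] → not satisfied.
rule 13 — Class-T Solicitation: Tier VI Placement (rule 10)? yes; Supervised Placement (rule 2)? no; Recognised Scheme (rule 7)? no — 1 of 3 hold (need ≥2) → not satisfied.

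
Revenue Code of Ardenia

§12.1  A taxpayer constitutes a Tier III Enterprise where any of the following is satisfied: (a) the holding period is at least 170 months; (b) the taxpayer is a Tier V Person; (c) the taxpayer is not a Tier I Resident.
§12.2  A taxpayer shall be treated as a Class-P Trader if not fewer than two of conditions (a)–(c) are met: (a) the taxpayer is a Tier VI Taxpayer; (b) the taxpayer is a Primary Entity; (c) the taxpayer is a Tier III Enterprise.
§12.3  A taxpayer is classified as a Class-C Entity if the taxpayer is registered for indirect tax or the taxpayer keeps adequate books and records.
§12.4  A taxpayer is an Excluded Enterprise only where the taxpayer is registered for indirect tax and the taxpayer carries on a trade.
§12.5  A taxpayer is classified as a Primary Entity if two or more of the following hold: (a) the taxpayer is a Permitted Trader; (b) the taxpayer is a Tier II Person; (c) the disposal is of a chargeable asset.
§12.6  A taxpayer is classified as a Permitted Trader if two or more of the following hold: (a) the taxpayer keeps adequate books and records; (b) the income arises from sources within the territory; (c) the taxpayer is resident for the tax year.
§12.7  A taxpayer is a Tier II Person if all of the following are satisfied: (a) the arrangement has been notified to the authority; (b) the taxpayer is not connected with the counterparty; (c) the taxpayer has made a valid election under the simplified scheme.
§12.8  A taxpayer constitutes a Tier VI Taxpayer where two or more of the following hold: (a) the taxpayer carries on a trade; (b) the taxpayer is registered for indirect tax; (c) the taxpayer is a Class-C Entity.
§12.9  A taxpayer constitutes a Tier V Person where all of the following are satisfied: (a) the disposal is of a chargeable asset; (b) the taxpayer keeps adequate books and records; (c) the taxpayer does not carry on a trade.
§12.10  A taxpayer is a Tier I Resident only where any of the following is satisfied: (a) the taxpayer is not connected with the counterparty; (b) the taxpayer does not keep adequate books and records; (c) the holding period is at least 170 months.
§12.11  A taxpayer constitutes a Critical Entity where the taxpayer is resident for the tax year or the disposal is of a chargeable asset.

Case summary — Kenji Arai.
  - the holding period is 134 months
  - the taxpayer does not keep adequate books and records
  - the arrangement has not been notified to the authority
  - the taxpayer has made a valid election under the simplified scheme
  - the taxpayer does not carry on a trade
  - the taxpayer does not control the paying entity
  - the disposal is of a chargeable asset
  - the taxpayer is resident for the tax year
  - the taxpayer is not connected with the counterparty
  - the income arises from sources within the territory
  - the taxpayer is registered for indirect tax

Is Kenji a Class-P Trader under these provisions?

§12.3 — Class-C Entity: [the taxpayer is registered for indirect tax? yes] OR [the taxpayer keeps adequate books and records? no] → satisfied.
§12.8 — Tier VI Taxpayer: the taxpayer carries on a trade? no; the taxpayer is registered for indirect tax? yes; Class-C Entity (§12.3)? yes — 2 of 3 hold (need ≥2) → satisfied.
§12.6 — Permitted Trader: the taxpayer keeps adequate books and records? no; the income arises from sources within the territory? yes; the taxpayer is resident for the tax year? yes — 2 of 3 hold (need ≥2) → satisfied.
§12.7 — Tier II Person: [the arrangement has been notified to the authority? no] AND [the taxpayer is not connected with the counterparty? yes] AND [the taxpayer has made a valid election under the simplified scheme? yes] → not satisfied.
§12.5 — Primary Entity: Permitted Trader (§12.6)? yes; Tier II Person (§12.7)? no; the disposal is of a chargeable asset? yes — 2 of 3 hold (need ≥2) → satisfied.
§12.9 — Tier V Person: [the disposal is of a chargeable asset? yes] AND [the taxpayer keeps adequate books and records? no] AND [the taxpayer does not carry on a trade? yes] → not satisfied.
§12.10 — Tier I Resident: [the taxpayer is not connected with the counterparty? yes] OR [the taxpayer does not keep adequate books and records? yes] OR [holding period: 134 months ≥ 170 months? no] → satisfied.
§12.1 — Tier III Enterprise: [holding period: 134 months ≥ 170 months? no] OR [Tier V Person (§12.9)? no] OR [not a Tier I Resident (§12.10)? no] → not satisfied.
§12.2 — Class-P Trader: Tier VI Taxpayer (§12.8)? yes; Primary Entity (§12.5)? yes; Tier III Enterprise (§12.1)? no — 2 of 3 hold (need ≥2) → satisfied.

Yes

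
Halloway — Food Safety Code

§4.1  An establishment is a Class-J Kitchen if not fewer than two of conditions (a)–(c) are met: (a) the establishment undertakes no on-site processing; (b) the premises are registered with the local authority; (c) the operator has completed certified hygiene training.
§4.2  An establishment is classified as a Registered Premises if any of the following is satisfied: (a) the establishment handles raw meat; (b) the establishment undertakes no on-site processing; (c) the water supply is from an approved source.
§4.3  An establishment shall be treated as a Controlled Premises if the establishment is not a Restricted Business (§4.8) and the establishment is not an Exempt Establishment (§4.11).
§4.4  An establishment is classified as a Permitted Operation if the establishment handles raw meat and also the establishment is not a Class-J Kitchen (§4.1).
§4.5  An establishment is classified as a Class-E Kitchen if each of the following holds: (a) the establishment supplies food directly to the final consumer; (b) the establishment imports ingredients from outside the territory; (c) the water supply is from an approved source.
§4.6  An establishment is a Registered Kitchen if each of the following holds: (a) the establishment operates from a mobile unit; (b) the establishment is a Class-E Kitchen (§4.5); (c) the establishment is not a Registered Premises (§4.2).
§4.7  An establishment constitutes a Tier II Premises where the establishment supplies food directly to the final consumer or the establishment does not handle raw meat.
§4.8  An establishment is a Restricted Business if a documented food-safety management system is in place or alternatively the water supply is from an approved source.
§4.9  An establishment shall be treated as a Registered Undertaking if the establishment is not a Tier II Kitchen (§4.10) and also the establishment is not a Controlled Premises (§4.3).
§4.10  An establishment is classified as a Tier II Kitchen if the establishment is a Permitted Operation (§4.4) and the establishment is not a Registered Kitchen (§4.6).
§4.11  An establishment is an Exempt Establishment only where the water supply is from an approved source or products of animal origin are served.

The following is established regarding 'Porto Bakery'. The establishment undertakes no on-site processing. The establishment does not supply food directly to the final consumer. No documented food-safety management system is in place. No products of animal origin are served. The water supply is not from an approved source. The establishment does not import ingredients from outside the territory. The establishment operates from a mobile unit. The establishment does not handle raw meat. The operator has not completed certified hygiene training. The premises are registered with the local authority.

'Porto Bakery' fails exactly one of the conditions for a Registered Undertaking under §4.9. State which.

Under §4.1: the establishment undertakes no on-site processing? yes; the premises are registered with the local authority? yes; the operator has completed certified hygiene training? no — 2 of 3 hold (need ≥2) → satisfied.
Under §4.4: the establishment handles raw meat? no; and not a Class-J Kitchen (§4.1)? no. So the establishment is not a Permitted Operation.
Under §4.5: the establishment supplies food directly to the final consumer? no; and the establishment imports ingredients from outside the territory? no; and the water supply is from an approved source? no. So the establishment is not a Class-E Kitchen.
Under §4.2: the establishment handles raw meat? no; or the establishment undertakes no on-site processing? yes; or the water supply is from an approved source? no. So the establishment is a Registered Premises.
Under §4.6: the establishment operates from a mobile unit? yes; and Class-E Kitchen (§4.5)? no; and not a Registered Premises (§4.2)? no. So the establishment is not a Registered Kitchen.
Under §4.10: Permitted Operation (§4.4)? no; and not a Registered Kitchen (§4.6)? yes. So the establishment is not a Tier II Kitchen.
Under §4.8: a documented food-safety management system is in place? no; or the water supply is from an approved source? no. So the establishment is not a Restricted Business.
Under §4.11: the water supply is from an approved source? no; or products of animal origin are served? no. So the establishment is not an Exempt Establishment.
Under §4.3: not a Restricted Business (§4.8)? yes; and not an Exempt Establishment (§4.11)? yes. So the establishment is a Controlled Premises.
Under §4.9: not a Tier II Kitchen (§4.10)? yes; and not a Controlled Premises (§4.3)? no. So the establishment is not a Registered Undertaking.

Controlled Premises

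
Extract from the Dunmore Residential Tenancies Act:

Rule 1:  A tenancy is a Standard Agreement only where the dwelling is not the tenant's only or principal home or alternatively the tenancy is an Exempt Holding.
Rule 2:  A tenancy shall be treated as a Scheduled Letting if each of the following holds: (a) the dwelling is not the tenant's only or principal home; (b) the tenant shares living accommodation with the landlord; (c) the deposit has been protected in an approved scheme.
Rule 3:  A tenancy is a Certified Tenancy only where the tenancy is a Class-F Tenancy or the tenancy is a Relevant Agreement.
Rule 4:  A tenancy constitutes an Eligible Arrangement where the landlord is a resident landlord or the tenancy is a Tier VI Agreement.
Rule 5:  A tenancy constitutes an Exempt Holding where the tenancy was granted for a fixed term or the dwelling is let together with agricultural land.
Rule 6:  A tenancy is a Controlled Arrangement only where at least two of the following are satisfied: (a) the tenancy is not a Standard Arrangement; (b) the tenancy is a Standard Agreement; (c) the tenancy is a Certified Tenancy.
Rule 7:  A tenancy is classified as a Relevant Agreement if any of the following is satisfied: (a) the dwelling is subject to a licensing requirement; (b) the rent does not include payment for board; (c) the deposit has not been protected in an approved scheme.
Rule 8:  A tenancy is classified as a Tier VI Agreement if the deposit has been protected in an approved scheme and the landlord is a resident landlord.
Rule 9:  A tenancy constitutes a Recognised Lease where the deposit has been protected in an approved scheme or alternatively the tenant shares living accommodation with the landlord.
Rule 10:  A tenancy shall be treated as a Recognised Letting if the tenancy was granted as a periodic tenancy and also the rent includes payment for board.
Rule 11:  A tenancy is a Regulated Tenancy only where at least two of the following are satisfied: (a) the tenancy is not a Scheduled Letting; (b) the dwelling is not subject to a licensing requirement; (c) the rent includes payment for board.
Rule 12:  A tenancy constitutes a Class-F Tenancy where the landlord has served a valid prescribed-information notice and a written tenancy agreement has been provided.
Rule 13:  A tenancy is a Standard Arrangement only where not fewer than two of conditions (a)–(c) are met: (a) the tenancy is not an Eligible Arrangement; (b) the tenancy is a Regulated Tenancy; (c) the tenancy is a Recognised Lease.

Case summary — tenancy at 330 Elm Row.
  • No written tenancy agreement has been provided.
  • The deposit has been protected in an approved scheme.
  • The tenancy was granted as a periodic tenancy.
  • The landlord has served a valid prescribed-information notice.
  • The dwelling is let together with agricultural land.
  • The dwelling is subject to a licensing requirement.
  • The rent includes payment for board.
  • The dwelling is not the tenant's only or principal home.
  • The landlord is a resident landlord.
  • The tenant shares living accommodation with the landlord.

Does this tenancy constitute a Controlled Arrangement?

rule 8 — Tier VI Agreement: [the deposit has been protected in an approved scheme? yes] AND [the landlord is a resident landlord? yes] → satisfied.
rule 4 — Eligible Arrangement: [the landlord is a resident landlord? yes] OR [Tier VI Agreement (rule 8)? yes] → satisfied.
rule 2 — Scheduled Letting: [the dwelling is not the tenant's only or principal home? yes] AND [the tenant shares living accommodation with the landlord? yes] AND [the deposit has been protected in an approved scheme? yes] → satisfied.
rule 11 — Regulated Tenancy: not a Scheduled Letting (rule 2)? no; the dwelling is not subject to a licensing requirement? no; the rent includes payment for board? yes — 1 of 3 hold (need ≥2) → not satisfied.
rule 9 — Recognised Lease: [the deposit has been protected in an approved scheme? yes] OR [the tenant shares living accommodation with the landlord? yes] → satisfied.
rule 13 — Standard Arrangement: not an Eligible Arrangement (rule 4)? no; Regulated Tenancy (rule 11)? no; Recognised Lease (rule 9)? yes — 1 of 3 hold (need ≥2) → not satisfied.
rule 5 — Exempt Holding: [the tenancy was granted for a fixed term? no] OR [the dwelling is let together with agricultural land? yes] → satisfied.
rule 1 — Standard Agreement: [the dwelling is not the tenant's only or principal home? yes] OR [Exempt Holding (rule 5)? yes] → satisfied.
rule 12 — Class-F Tenancy: [the landlord has served a valid prescribed-information notice? yes] AND [a written tenancy agreement has been provided? no] → not satisfied.
rule 7 — Relevant Agreement: [the dwelling is subject to a licensing requirement? yes] OR [the rent does not include payment for board? no] OR [the deposit has not been protected in an approved scheme? no] → satisfied.
rule 3 — Certified Tenancy: [Class-F Tenancy (rule 12)? no] OR [Relevant Agreement (rule 7)? yes] → satisfied.
rule 6 — Controlled Arrangement: not a Standard Arrangement (rule 13)? yes; Standard Agreement (rule 1)? yes; Certified Tenancy (rule 3)? yes — 3 of 3 hold (need ≥2) → satisfied.

Yes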